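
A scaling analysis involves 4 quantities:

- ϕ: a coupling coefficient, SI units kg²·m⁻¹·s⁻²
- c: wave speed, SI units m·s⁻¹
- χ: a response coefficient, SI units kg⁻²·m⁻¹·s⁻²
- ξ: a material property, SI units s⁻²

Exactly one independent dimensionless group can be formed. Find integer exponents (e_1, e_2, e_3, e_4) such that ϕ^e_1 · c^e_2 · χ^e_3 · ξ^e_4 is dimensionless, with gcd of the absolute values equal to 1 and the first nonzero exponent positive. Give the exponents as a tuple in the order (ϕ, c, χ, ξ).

M: e_1·(2) + e_2·(0) + e_3·(-2) + e_4·(0) = 0
L: e_1·(-1) + e_2·(1) + e_3·(-1) + e_4·(0) = 0
T: e_1·(-2) + e_2·(-1) + e_3·(-2) + e_4·(-2) = 0
Solving this homogeneous linear system for the smallest-integer solution (first nonzero entry positive) gives (1, 2, 1, -3).

(1, 2, 1, -3)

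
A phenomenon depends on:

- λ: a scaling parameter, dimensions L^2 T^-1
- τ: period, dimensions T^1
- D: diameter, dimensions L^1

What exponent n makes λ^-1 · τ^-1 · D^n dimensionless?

2

Balance the L exponent: (1)·n from D, plus −(2) − (0) = -2 from the rest, must sum to zero.
n − 2 = 0, so n = 2.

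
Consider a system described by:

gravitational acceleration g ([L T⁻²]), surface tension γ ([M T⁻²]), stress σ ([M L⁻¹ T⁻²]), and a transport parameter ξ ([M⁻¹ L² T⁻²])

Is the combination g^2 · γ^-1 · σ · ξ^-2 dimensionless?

no

Sum the exponent of each base dimension across the product:
  M: 2·[g]_M − [γ]_M + [σ]_M − 2·[ξ]_M = 2·(0) − (1) + (1) − 2·(-1) = 2
  L: 2·[g]_L − [γ]_L + [σ]_L − 2·[ξ]_L = 2·(1) − (0) + (-1) − 2·(2) = -3
  T: 2·[g]_T − [γ]_T + [σ]_T − 2·[ξ]_T = 2·(-2) − (-2) + (-2) − 2·(-2) = 0
Net dimensions [M² L⁻³] ≠ [1] — not dimensionless.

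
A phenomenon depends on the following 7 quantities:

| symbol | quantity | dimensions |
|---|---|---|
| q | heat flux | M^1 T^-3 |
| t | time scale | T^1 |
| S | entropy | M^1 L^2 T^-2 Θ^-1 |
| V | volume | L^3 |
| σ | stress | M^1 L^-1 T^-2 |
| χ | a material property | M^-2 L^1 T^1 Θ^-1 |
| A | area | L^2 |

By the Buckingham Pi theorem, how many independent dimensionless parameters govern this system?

3

There are 7 variables and 4 base dimensions (M, L, T, Θ).
The dimension matrix has rank 4.
Independent dimensionless groups: 7 − 4 = 3.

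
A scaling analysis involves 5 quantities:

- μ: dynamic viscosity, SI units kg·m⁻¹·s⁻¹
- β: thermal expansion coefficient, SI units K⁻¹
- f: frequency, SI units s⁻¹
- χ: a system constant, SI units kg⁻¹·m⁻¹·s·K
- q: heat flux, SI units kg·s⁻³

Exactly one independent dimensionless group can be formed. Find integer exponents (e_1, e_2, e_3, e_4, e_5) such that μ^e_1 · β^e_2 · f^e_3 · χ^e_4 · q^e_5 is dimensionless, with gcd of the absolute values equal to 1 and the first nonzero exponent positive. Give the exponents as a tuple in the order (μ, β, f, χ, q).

(1, -1, 4, -1, -2)

M: e_1·(1) + e_2·(0) + e_3·(0) + e_4·(-1) + e_5·(1) = 0
L: e_1·(-1) + e_2·(0) + e_3·(0) + e_4·(-1) + e_5·(0) = 0
T: e_1·(-1) + e_2·(0) + e_3·(-1) + e_4·(1) + e_5·(-3) = 0
Θ: e_1·(0) + e_2·(-1) + e_3·(0) + e_4·(1) + e_5·(0) = 0
Solving this homogeneous linear system for the smallest-integer solution (first nonzero entry positive) gives (1, -1, 4, -1, -2).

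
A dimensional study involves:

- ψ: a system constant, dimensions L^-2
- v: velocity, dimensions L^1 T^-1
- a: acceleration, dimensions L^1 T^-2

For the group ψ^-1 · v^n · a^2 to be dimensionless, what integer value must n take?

Balance the L exponent: (1)·n from v, plus −(-2) + 2·(1) = 4 from the rest, must sum to zero.
n + 4 = 0, so n = -4.

-4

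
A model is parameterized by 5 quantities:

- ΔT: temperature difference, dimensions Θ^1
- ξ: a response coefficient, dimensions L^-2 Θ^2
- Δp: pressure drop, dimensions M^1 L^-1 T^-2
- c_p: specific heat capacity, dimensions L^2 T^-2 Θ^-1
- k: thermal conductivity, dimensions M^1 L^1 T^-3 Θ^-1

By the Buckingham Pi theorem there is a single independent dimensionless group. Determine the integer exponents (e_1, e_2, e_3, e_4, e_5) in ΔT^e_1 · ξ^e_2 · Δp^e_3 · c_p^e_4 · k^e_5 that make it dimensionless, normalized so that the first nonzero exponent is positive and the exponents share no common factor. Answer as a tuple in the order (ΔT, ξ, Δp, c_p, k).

(1, -1, 2, 1, -2)

M: e_1·(0) + e_2·(0) + e_3·(1) + e_4·(0) + e_5·(1) = 0
L: e_1·(0) + e_2·(-2) + e_3·(-1) + e_4·(2) + e_5·(1) = 0
T: e_1·(0) + e_2·(0) + e_3·(-2) + e_4·(-2) + e_5·(-3) = 0
Θ: e_1·(1) + e_2·(2) + e_3·(0) + e_4·(-1) + e_5·(-1) = 0
Solving this homogeneous linear system for the smallest-integer solution (first nonzero entry positive) gives (1, -1, 2, 1, -2).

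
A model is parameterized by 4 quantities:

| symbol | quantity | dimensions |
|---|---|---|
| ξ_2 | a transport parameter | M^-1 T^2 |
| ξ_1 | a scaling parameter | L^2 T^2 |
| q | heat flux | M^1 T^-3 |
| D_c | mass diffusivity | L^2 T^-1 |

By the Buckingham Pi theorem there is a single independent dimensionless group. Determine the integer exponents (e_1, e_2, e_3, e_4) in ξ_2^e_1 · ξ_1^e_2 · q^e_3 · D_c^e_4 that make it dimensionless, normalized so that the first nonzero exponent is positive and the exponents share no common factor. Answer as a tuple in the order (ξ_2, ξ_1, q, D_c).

(3, 1, 3, -1)

M: e_1·(-1) + e_2·(0) + e_3·(1) + e_4·(0) = 0
L: e_1·(0) + e_2·(2) + e_3·(0) + e_4·(2) = 0
T: e_1·(2) + e_2·(2) + e_3·(-3) + e_4·(-1) = 0
Solving this homogeneous linear system for the smallest-integer solution (first nonzero entry positive) gives (3, 1, 3, -1).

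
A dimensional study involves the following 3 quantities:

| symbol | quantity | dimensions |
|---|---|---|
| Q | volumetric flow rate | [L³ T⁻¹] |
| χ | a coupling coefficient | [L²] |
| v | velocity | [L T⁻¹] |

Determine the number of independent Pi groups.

There are 3 variables and 2 base dimensions (L, T).
The dimension matrix has rank 2.
Independent dimensionless groups: 3 − 2 = 1.

1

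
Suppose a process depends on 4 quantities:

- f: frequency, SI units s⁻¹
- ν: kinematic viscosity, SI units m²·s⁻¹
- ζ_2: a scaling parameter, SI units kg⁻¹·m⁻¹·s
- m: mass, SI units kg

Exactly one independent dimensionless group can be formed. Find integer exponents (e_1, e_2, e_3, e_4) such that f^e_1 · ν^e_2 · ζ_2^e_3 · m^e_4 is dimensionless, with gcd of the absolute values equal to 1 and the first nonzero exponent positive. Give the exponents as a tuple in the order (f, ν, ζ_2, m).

M: e_1·(0) + e_2·(0) + e_3·(-1) + e_4·(1) = 0
L: e_1·(0) + e_2·(2) + e_3·(-1) + e_4·(0) = 0
T: e_1·(-1) + e_2·(-1) + e_3·(1) + e_4·(0) = 0
Solving this homogeneous linear system for the smallest-integer solution (first nonzero entry positive) gives (1, 1, 2, 2).

(1, 1, 2, 2)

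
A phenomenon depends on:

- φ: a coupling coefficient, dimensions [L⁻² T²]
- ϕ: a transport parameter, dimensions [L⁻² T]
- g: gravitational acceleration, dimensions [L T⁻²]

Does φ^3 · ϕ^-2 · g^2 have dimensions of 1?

yes

Sum the exponent of each base dimension across the product:
  L: 3·[φ]_L − 2·[ϕ]_L + 2·[g]_L = 3·(-2) − 2·(-2) + 2·(1) = 0
  T: 3·[φ]_T − 2·[ϕ]_T + 2·[g]_T = 3·(2) − 2·(1) + 2·(-2) = 0
All base exponents vanish — dimensionless.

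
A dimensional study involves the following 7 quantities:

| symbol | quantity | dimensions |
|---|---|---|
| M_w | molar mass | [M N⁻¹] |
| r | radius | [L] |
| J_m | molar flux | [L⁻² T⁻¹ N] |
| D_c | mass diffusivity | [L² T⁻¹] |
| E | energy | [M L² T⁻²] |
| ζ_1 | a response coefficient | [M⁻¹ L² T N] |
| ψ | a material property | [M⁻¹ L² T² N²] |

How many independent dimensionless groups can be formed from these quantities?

3

There are 7 variables and 4 base dimensions (M, L, T, N).
The dimension matrix has rank 4.
Independent dimensionless groups: 7 − 4 = 3.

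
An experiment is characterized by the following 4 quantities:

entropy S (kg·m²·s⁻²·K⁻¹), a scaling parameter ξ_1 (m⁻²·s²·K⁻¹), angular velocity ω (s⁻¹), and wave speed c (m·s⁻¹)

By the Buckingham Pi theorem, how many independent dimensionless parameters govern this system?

0

There are 4 variables and 4 base dimensions (M, L, T, Θ).
The dimension matrix has rank 4.
Independent dimensionless groups: 4 − 4 = 0.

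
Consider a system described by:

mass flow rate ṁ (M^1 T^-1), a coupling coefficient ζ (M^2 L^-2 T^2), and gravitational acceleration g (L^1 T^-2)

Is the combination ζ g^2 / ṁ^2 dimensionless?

Sum the exponent of each base dimension across the product:
  M: −2·[ṁ]_M + [ζ]_M + 2·[g]_M = −2·(1) + (2) + 2·(0) = 0
  L: −2·[ṁ]_L + [ζ]_L + 2·[g]_L = −2·(0) + (-2) + 2·(1) = 0
  T: −2·[ṁ]_T + [ζ]_T + 2·[g]_T = −2·(-1) + (2) + 2·(-2) = 0
All base exponents vanish — dimensionless.

yes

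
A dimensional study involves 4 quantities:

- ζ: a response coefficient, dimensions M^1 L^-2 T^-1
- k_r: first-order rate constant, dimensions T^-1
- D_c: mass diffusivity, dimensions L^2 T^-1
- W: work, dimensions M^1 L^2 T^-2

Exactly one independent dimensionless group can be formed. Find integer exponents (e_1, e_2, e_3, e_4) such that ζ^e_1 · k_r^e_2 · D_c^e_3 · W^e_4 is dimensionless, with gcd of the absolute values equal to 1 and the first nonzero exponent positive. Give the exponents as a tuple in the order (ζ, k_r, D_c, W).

M: e_1·(1) + e_2·(0) + e_3·(0) + e_4·(1) = 0
L: e_1·(-2) + e_2·(0) + e_3·(2) + e_4·(2) = 0
T: e_1·(-1) + e_2·(-1) + e_3·(-1) + e_4·(-2) = 0
Solving this homogeneous linear system for the smallest-integer solution (first nonzero entry positive) gives (1, -1, 2, -1).

(1, -1, 2, -1)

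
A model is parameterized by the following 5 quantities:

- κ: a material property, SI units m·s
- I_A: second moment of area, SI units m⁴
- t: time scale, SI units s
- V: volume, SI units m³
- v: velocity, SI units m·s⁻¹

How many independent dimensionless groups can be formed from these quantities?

3

There are 5 variables and 2 base dimensions (L, T).
The dimension matrix has rank 2.
Independent dimensionless groups: 5 − 2 = 3.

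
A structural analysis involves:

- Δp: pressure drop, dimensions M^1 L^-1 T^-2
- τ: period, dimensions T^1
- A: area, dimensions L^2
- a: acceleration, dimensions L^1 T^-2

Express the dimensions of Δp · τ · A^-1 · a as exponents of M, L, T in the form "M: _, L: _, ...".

Collect each base-dimension exponent across the product:
  M: (1) + (0) − (0) + (0) = 1
  L: (-1) + (0) − (2) + (1) = -2
  T: (-2) + (1) − (0) + (-2) = -3
So the dimensions are [M L⁻² T⁻³].

M: 1, L: -2, T: -3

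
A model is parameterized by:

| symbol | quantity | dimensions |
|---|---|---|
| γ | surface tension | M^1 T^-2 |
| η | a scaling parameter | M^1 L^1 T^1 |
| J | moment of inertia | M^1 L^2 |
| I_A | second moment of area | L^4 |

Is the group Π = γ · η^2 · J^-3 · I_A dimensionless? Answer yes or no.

Sum the exponent of each base dimension across the product:
  M: [γ]_M + 2·[η]_M − 3·[J]_M + [I_A]_M = (1) + 2·(1) − 3·(1) + (0) = 0
  L: [γ]_L + 2·[η]_L − 3·[J]_L + [I_A]_L = (0) + 2·(1) − 3·(2) + (4) = 0
  T: [γ]_T + 2·[η]_T − 3·[J]_T + [I_A]_T = (-2) + 2·(1) − 3·(0) + (0) = 0
All base exponents vanish — dimensionless.

yes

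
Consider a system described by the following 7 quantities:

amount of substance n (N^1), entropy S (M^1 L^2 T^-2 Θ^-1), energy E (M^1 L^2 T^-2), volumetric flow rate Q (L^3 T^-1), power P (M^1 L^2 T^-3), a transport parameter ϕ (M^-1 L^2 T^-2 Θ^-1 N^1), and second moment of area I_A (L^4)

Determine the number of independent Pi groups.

2

There are 7 variables and 5 base dimensions (M, L, T, Θ, N).
The dimension matrix has rank 5.
Independent dimensionless groups: 7 − 5 = 2.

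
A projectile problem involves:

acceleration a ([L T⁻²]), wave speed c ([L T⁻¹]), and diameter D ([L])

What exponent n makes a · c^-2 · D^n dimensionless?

Balance the L exponent: (1)·n from D, plus (1) − 2·(1) = -1 from the rest, must sum to zero.
n − 1 = 0, so n = 1.

1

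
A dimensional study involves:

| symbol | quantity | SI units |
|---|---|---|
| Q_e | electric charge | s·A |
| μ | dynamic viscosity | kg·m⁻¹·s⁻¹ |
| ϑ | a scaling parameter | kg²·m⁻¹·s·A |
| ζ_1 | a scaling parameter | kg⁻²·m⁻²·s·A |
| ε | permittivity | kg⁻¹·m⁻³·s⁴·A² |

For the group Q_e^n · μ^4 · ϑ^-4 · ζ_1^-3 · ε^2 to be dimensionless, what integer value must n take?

3

Balance the T exponent: (1)·n from Q_e, plus 4·(-1) − 4·(1) − 3·(1) + 2·(4) = -3 from the rest, must sum to zero.
n − 3 = 0, so n = 3.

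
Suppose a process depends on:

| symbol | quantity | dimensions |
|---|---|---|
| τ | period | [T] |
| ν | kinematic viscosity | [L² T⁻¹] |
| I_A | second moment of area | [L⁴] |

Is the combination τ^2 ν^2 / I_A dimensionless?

yes

Sum the exponent of each base dimension across the product:
  M: 2·[τ]_M + 2·[ν]_M − [I_A]_M = 2·(0) + 2·(0) − (0) = 0
  L: 2·[τ]_L + 2·[ν]_L − [I_A]_L = 2·(0) + 2·(2) − (4) = 0
  T: 2·[τ]_T + 2·[ν]_T − [I_A]_T = 2·(1) + 2·(-1) − (0) = 0
  Θ: 2·[τ]_Θ + 2·[ν]_Θ − [I_A]_Θ = 2·(0) + 2·(0) − (0) = 0
All base exponents vanish — dimensionless.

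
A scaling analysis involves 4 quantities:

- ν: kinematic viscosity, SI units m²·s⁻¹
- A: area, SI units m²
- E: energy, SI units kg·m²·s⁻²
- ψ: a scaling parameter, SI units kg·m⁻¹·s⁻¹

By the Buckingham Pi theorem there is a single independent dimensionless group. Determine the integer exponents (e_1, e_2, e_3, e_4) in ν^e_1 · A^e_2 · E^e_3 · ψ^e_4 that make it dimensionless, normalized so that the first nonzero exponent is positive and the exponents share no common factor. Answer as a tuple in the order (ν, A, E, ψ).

M: e_1·(0) + e_2·(0) + e_3·(1) + e_4·(1) = 0
L: e_1·(2) + e_2·(2) + e_3·(2) + e_4·(-1) = 0
T: e_1·(-1) + e_2·(0) + e_3·(-2) + e_4·(-1) = 0
Solving this homogeneous linear system for the smallest-integer solution (first nonzero entry positive) gives (2, 1, -2, 2).

(2, 1, -2, 2)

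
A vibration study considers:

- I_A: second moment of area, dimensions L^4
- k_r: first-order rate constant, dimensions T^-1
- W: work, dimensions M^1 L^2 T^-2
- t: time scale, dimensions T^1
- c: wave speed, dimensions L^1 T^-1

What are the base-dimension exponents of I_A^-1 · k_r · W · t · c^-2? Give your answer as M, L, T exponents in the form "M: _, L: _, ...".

Collect each base-dimension exponent across the product:
  M: −(0) + (0) + (1) + (0) − 2·(0) = 1
  L: −(4) + (0) + (2) + (0) − 2·(1) = -4
  T: −(0) + (-1) + (-2) + (1) − 2·(-1) = 0
So the dimensions are [M L⁻⁴].

M: 1, L: -4, T: 0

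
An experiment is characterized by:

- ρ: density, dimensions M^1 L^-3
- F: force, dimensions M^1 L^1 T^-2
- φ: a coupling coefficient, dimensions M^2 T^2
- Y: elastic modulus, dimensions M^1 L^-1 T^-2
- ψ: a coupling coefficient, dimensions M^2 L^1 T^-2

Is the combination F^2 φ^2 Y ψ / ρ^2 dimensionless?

Sum the exponent of each base dimension across the product:
  M: −2·[ρ]_M + 2·[F]_M + 2·[φ]_M + [Y]_M + [ψ]_M = −2·(1) + 2·(1) + 2·(2) + (1) + (2) = 7
  L: −2·[ρ]_L + 2·[F]_L + 2·[φ]_L + [Y]_L + [ψ]_L = −2·(-3) + 2·(1) + 2·(0) + (-1) + (1) = 8
  T: −2·[ρ]_T + 2·[F]_T + 2·[φ]_T + [Y]_T + [ψ]_T = −2·(0) + 2·(-2) + 2·(2) + (-2) + (-2) = -4
Net dimensions [M⁷ L⁸ T⁻⁴] ≠ [1] — not dimensionless.

no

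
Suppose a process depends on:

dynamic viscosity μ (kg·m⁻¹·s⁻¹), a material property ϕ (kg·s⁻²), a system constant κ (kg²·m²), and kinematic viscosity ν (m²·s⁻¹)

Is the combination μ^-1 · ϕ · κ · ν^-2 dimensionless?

Sum the exponent of each base dimension across the product:
  M: −[μ]_M + [ϕ]_M + [κ]_M − 2·[ν]_M = −(1) + (1) + (2) − 2·(0) = 2
  L: −[μ]_L + [ϕ]_L + [κ]_L − 2·[ν]_L = −(-1) + (0) + (2) − 2·(2) = -1
  T: −[μ]_T + [ϕ]_T + [κ]_T − 2·[ν]_T = −(-1) + (-2) + (0) − 2·(-1) = 1
Net dimensions [M² L⁻¹ T] ≠ [1] — not dimensionless.

no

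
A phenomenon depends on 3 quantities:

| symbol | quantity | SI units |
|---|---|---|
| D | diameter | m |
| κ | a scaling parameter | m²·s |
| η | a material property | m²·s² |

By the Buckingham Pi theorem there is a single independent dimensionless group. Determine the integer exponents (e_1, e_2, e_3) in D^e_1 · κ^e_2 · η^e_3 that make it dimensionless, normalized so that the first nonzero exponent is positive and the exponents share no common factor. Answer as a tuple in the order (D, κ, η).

L: e_1·(1) + e_2·(2) + e_3·(2) = 0
T: e_1·(0) + e_2·(1) + e_3·(2) = 0
Solving this homogeneous linear system for the smallest-integer solution (first nonzero entry positive) gives (2, -2, 1).

(2, -2, 1)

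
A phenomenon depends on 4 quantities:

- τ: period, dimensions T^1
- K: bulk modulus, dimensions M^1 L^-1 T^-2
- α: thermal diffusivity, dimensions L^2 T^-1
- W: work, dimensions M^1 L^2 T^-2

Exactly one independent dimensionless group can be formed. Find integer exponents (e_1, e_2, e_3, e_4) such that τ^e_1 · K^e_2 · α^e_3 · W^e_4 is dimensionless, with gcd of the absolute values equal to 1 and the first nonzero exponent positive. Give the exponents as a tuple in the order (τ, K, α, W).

(3, 2, 3, -2)

M: e_1·(0) + e_2·(1) + e_3·(0) + e_4·(1) = 0
L: e_1·(0) + e_2·(-1) + e_3·(2) + e_4·(2) = 0
T: e_1·(1) + e_2·(-2) + e_3·(-1) + e_4·(-2) = 0
Solving this homogeneous linear system for the smallest-integer solution (first nonzero entry positive) gives (3, 2, 3, -2).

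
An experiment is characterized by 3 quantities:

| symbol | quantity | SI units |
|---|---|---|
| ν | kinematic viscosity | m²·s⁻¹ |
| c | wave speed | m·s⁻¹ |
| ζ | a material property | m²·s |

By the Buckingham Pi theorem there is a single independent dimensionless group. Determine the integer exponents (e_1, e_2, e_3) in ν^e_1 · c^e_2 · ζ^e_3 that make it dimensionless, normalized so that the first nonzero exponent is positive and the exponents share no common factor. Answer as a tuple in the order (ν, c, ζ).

(3, -4, -1)

L: e_1·(2) + e_2·(1) + e_3·(2) = 0
T: e_1·(-1) + e_2·(-1) + e_3·(1) = 0
Solving this homogeneous linear system for the smallest-integer solution (first nonzero entry positive) gives (3, -4, -1).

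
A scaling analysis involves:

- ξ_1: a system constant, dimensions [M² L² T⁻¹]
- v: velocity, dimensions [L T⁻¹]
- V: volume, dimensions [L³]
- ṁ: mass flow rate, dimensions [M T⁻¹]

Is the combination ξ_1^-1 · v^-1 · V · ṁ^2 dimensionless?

Sum the exponent of each base dimension across the product:
  M: −[ξ_1]_M − [v]_M + [V]_M + 2·[ṁ]_M = −(2) − (0) + (0) + 2·(1) = 0
  L: −[ξ_1]_L − [v]_L + [V]_L + 2·[ṁ]_L = −(2) − (1) + (3) + 2·(0) = 0
  T: −[ξ_1]_T − [v]_T + [V]_T + 2·[ṁ]_T = −(-1) − (-1) + (0) + 2·(-1) = 0
All base exponents vanish — dimensionless.

yes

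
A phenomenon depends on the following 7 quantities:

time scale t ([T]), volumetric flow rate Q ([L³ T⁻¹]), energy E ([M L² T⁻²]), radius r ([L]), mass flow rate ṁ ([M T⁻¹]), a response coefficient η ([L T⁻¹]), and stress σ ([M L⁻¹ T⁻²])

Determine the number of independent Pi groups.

There are 7 variables and 3 base dimensions (M, L, T).
The dimension matrix has rank 3.
Independent dimensionless groups: 7 − 3 = 4.

4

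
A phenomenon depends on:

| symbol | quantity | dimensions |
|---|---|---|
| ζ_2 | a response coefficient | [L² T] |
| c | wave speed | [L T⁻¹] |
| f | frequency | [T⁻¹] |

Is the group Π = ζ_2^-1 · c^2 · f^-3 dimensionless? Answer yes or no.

Sum the exponent of each base dimension across the product:
  M: −[ζ_2]_M + 2·[c]_M − 3·[f]_M = −(0) + 2·(0) − 3·(0) = 0
  L: −[ζ_2]_L + 2·[c]_L − 3·[f]_L = −(2) + 2·(1) − 3·(0) = 0
  T: −[ζ_2]_T + 2·[c]_T − 3·[f]_T = −(1) + 2·(-1) − 3·(-1) = 0
All base exponents vanish — dimensionless.

yes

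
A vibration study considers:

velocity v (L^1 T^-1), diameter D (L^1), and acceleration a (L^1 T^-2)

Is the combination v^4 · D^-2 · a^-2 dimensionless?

yes

Sum the exponent of each base dimension across the product:
  M: 4·[v]_M − 2·[D]_M − 2·[a]_M = 4·(0) − 2·(0) − 2·(0) = 0
  L: 4·[v]_L − 2·[D]_L − 2·[a]_L = 4·(1) − 2·(1) − 2·(1) = 0
  T: 4·[v]_T − 2·[D]_T − 2·[a]_T = 4·(-1) − 2·(0) − 2·(-2) = 0
  N: 4·[v]_N − 2·[D]_N − 2·[a]_N = 4·(0) − 2·(0) − 2·(0) = 0
All base exponents vanish — dimensionless.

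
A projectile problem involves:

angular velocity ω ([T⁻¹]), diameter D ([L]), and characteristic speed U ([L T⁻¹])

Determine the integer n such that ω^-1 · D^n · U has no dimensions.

-1

Balance the L exponent: (1)·n from D, plus −(0) + (1) = 1 from the rest, must sum to zero.
n + 1 = 0, so n = -1.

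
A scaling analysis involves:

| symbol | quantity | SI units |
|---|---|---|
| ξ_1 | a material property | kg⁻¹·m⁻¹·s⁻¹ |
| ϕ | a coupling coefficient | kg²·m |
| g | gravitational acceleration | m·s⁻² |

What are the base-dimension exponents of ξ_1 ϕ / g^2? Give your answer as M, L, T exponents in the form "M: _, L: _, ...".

Collect each base-dimension exponent across the product:
  M: (-1) + (2) − 2·(0) = 1
  L: (-1) + (1) − 2·(1) = -2
  T: (-1) + (0) − 2·(-2) = 3
So the dimensions are [M L⁻² T³].

M: 1, L: -2, T: 3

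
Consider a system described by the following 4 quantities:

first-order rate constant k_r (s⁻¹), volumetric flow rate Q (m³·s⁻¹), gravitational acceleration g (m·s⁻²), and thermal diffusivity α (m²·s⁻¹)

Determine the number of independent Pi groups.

There are 4 variables and 2 base dimensions (L, T).
The dimension matrix has rank 2.
Independent dimensionless groups: 4 − 2 = 2.

2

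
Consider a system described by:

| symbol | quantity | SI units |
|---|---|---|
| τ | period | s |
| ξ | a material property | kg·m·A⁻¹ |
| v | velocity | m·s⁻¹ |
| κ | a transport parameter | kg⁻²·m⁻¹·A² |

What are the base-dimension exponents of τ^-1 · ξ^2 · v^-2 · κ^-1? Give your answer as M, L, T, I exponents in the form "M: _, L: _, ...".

Collect each base-dimension exponent across the product:
  M: −(0) + 2·(1) − 2·(0) − (-2) = 4
  L: −(0) + 2·(1) − 2·(1) − (-1) = 1
  T: −(1) + 2·(0) − 2·(-1) − (0) = 1
  I: −(0) + 2·(-1) − 2·(0) − (2) = -4
So the dimensions are [M⁴ L T I⁻⁴].

M: 4, L: 1, T: 1, I: -4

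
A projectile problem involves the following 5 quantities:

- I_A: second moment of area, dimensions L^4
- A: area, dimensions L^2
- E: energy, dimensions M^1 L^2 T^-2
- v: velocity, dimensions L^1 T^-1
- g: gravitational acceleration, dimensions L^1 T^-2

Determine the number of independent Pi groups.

There are 5 variables and 3 base dimensions (M, L, T).
The dimension matrix has rank 3.
Independent dimensionless groups: 5 − 3 = 2.

2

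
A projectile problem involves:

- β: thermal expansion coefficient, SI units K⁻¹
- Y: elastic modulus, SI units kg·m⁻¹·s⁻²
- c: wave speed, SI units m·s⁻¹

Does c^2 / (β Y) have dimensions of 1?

no

Sum the exponent of each base dimension across the product:
  M: −[β]_M − [Y]_M + 2·[c]_M = −(0) − (1) + 2·(0) = -1
  L: −[β]_L − [Y]_L + 2·[c]_L = −(0) − (-1) + 2·(1) = 3
  T: −[β]_T − [Y]_T + 2·[c]_T = −(0) − (-2) + 2·(-1) = 0
  Θ: −[β]_Θ − [Y]_Θ + 2·[c]_Θ = −(-1) − (0) + 2·(0) = 1
Net dimensions [M⁻¹ L³ Θ] ≠ [1] — not dimensionless.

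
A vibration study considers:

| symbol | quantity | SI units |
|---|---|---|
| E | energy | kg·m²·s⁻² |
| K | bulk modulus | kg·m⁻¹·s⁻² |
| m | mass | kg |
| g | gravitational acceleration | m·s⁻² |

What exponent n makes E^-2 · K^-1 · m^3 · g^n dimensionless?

Balance the L exponent: (1)·n from g, plus −2·(2) − (-1) + 3·(0) = -3 from the rest, must sum to zero.
n − 3 = 0, so n = 3.

3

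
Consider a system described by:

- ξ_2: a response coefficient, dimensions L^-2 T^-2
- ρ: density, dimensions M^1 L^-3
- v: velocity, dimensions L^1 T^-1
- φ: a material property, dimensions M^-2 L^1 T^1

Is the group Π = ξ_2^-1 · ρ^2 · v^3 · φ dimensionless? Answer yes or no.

yes

Sum the exponent of each base dimension across the product:
  M: −[ξ_2]_M + 2·[ρ]_M + 3·[v]_M + [φ]_M = −(0) + 2·(1) + 3·(0) + (-2) = 0
  L: −[ξ_2]_L + 2·[ρ]_L + 3·[v]_L + [φ]_L = −(-2) + 2·(-3) + 3·(1) + (1) = 0
  T: −[ξ_2]_T + 2·[ρ]_T + 3·[v]_T + [φ]_T = −(-2) + 2·(0) + 3·(-1) + (1) = 0
All base exponents vanish — dimensionless.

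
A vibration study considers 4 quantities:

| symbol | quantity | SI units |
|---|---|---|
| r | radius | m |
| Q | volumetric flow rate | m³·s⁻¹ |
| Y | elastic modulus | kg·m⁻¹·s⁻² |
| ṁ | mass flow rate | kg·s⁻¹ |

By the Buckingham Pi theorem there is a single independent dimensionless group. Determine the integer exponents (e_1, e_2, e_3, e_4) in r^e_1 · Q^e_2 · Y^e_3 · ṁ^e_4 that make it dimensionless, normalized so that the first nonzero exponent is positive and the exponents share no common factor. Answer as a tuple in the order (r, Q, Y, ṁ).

M: e_1·(0) + e_2·(0) + e_3·(1) + e_4·(1) = 0
L: e_1·(1) + e_2·(3) + e_3·(-1) + e_4·(0) = 0
T: e_1·(0) + e_2·(-1) + e_3·(-2) + e_4·(-1) = 0
Solving this homogeneous linear system for the smallest-integer solution (first nonzero entry positive) gives (4, -1, 1, -1).

(4, -1, 1, -1)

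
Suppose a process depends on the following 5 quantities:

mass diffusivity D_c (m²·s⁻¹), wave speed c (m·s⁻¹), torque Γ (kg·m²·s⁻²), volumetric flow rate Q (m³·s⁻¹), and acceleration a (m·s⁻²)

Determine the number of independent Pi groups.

2

There are 5 variables and 3 base dimensions (M, L, T).
The dimension matrix has rank 3.
Independent dimensionless groups: 5 − 3 = 2.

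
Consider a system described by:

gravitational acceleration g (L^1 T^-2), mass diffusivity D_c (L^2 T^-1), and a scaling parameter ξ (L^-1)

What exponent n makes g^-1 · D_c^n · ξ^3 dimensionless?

Balance the L exponent: (2)·n from D_c, plus −(1) + 3·(-1) = -4 from the rest, must sum to zero.
2n − 4 = 0, so n = 2.

2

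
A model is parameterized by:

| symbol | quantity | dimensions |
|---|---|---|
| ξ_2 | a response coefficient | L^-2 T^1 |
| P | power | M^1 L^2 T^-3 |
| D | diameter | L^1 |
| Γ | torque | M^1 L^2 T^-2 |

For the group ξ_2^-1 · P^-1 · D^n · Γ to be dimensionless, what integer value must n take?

-2

Balance the L exponent: (1)·n from D, plus −(-2) − (2) + (2) = 2 from the rest, must sum to zero.
n + 2 = 0, so n = -2.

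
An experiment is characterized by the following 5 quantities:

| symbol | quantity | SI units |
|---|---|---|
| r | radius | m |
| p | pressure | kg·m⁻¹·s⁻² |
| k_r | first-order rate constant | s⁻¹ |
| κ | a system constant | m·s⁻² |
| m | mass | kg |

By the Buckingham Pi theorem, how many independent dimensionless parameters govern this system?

There are 5 variables and 3 base dimensions (M, L, T).
The dimension matrix has rank 3.
Independent dimensionless groups: 5 − 3 = 2.

2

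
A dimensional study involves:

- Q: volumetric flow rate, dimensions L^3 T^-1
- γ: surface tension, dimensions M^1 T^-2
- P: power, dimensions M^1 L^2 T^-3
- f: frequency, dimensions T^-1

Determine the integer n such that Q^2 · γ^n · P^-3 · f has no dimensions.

3

Balance the M exponent: (1)·n from γ, plus 2·(0) − 3·(1) + (0) = -3 from the rest, must sum to zero.
n − 3 = 0, so n = 3.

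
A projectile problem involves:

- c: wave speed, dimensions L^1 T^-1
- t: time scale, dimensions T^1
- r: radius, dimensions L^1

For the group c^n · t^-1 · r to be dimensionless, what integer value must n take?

-1

Balance the L exponent: (1)·n from c, plus −(0) + (1) = 1 from the rest, must sum to zero.
n + 1 = 0, so n = -1.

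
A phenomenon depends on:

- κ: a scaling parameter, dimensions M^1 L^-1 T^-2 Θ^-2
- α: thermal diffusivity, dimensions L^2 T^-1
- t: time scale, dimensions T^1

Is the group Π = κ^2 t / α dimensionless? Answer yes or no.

Sum the exponent of each base dimension across the product:
  M: 2·[κ]_M − [α]_M + [t]_M = 2·(1) − (0) + (0) = 2
  L: 2·[κ]_L − [α]_L + [t]_L = 2·(-1) − (2) + (0) = -4
  T: 2·[κ]_T − [α]_T + [t]_T = 2·(-2) − (-1) + (1) = -2
  Θ: 2·[κ]_Θ − [α]_Θ + [t]_Θ = 2·(-2) − (0) + (0) = -4
Net dimensions [M² L⁻⁴ T⁻² Θ⁻⁴] ≠ [1] — not dimensionless.

no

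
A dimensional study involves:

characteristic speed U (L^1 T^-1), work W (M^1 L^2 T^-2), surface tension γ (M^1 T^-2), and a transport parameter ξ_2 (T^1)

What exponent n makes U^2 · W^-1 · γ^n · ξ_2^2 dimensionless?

Balance the M exponent: (1)·n from γ, plus 2·(0) − (1) + 2·(0) = -1 from the rest, must sum to zero.
n − 1 = 0, so n = 1.

1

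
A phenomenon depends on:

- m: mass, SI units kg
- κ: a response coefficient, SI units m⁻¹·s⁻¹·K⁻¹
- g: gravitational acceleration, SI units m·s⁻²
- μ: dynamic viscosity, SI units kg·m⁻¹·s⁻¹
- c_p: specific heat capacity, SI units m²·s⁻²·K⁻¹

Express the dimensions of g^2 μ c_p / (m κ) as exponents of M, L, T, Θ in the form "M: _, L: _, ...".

M: 0, L: 4, T: -6, Θ: 0

Collect each base-dimension exponent across the product:
  M: −(1) − (0) + 2·(0) + (1) + (0) = 0
  L: −(0) − (-1) + 2·(1) + (-1) + (2) = 4
  T: −(0) − (-1) + 2·(-2) + (-1) + (-2) = -6
  Θ: −(0) − (-1) + 2·(0) + (0) + (-1) = 0
So the dimensions are [L⁴ T⁻⁶].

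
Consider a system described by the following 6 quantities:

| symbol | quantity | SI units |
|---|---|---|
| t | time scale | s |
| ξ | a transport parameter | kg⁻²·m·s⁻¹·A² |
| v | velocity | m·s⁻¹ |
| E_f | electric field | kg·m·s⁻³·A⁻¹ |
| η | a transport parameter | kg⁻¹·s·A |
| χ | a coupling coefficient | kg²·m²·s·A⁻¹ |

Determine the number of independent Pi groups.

2

There are 6 variables and 4 base dimensions (M, L, T, I).
The dimension matrix has rank 4.
Independent dimensionless groups: 6 − 4 = 2.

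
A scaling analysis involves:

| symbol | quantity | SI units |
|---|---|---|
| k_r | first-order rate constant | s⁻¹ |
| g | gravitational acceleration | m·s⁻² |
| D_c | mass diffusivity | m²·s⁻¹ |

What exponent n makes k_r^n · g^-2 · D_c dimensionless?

Balance the T exponent: (-1)·n from k_r, plus −2·(-2) + (-1) = 3 from the rest, must sum to zero.
−n + 3 = 0, so n = 3.

3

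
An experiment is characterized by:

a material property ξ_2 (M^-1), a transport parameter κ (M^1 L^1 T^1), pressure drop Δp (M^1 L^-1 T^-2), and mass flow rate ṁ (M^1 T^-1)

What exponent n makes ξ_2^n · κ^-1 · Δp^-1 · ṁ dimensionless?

-1

Balance the M exponent: (-1)·n from ξ_2, plus −(1) − (1) + (1) = -1 from the rest, must sum to zero.
−n − 1 = 0, so n = -1.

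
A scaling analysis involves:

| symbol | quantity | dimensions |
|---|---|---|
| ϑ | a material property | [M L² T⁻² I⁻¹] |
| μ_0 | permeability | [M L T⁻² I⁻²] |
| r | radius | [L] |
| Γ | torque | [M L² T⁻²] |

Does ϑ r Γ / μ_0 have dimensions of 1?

Sum the exponent of each base dimension across the product:
  M: [ϑ]_M − [μ_0]_M + [r]_M + [Γ]_M = (1) − (1) + (0) + (1) = 1
  L: [ϑ]_L − [μ_0]_L + [r]_L + [Γ]_L = (2) − (1) + (1) + (2) = 4
  T: [ϑ]_T − [μ_0]_T + [r]_T + [Γ]_T = (-2) − (-2) + (0) + (-2) = -2
  I: [ϑ]_I − [μ_0]_I + [r]_I + [Γ]_I = (-1) − (-2) + (0) + (0) = 1
Net dimensions [M L⁴ T⁻² I] ≠ [1] — not dimensionless.

no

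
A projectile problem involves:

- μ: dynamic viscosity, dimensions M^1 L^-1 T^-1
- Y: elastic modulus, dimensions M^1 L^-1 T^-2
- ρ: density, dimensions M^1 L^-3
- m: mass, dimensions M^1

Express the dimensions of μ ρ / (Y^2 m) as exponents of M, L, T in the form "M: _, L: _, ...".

Collect each base-dimension exponent across the product:
  M: (1) − 2·(1) + (1) − (1) = -1
  L: (-1) − 2·(-1) + (-3) − (0) = -2
  T: (-1) − 2·(-2) + (0) − (0) = 3
So the dimensions are [M⁻¹ L⁻² T³].

M: -1, L: -2, T: 3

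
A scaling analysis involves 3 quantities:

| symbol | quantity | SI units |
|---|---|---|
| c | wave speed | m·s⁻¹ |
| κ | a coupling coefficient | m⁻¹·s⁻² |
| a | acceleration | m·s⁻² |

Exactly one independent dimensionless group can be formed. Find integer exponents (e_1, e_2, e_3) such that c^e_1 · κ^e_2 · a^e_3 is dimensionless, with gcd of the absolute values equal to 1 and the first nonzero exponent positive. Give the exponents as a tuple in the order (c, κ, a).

(4, 1, -3)

L: e_1·(1) + e_2·(-1) + e_3·(1) = 0
T: e_1·(-1) + e_2·(-2) + e_3·(-2) = 0
Solving this homogeneous linear system for the smallest-integer solution (first nonzero entry positive) gives (4, 1, -3).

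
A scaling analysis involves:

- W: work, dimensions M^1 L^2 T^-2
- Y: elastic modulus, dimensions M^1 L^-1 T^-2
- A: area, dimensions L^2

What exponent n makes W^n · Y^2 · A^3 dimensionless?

Balance the M exponent: (1)·n from W, plus 2·(1) + 3·(0) = 2 from the rest, must sum to zero.
n + 2 = 0, so n = -2.

-2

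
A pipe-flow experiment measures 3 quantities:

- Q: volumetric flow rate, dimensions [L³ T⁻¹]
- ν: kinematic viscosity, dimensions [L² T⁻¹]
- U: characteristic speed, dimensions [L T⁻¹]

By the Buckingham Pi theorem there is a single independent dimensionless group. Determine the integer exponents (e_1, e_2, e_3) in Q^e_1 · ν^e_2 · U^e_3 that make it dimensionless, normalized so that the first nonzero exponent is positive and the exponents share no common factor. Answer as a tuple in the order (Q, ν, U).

(1, -2, 1)

L: e_1·(3) + e_2·(2) + e_3·(1) = 0
T: e_1·(-1) + e_2·(-1) + e_3·(-1) = 0
Solving this homogeneous linear system for the smallest-integer solution (first nonzero entry positive) gives (1, -2, 1).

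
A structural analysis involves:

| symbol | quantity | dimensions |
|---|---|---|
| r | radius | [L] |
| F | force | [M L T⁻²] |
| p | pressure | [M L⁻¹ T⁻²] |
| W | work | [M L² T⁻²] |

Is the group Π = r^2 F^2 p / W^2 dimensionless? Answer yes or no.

Sum the exponent of each base dimension across the product:
  M: 2·[r]_M + 2·[F]_M + [p]_M − 2·[W]_M = 2·(0) + 2·(1) + (1) − 2·(1) = 1
  L: 2·[r]_L + 2·[F]_L + [p]_L − 2·[W]_L = 2·(1) + 2·(1) + (-1) − 2·(2) = -1
  T: 2·[r]_T + 2·[F]_T + [p]_T − 2·[W]_T = 2·(0) + 2·(-2) + (-2) − 2·(-2) = -2
Net dimensions [M L⁻¹ T⁻²] ≠ [1] — not dimensionless.

no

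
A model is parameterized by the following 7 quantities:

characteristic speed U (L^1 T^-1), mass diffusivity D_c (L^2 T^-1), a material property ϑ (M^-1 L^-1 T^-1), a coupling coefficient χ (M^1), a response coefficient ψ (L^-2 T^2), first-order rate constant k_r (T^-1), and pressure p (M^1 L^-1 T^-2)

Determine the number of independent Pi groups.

There are 7 variables and 3 base dimensions (M, L, T).
The dimension matrix has rank 3.
Independent dimensionless groups: 7 − 3 = 4.

4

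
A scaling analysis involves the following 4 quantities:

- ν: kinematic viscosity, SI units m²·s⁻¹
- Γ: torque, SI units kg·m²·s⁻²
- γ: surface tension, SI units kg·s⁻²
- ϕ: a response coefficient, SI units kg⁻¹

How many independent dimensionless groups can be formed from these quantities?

There are 4 variables and 3 base dimensions (M, L, T).
The dimension matrix has rank 3.
Independent dimensionless groups: 4 − 3 = 1.

1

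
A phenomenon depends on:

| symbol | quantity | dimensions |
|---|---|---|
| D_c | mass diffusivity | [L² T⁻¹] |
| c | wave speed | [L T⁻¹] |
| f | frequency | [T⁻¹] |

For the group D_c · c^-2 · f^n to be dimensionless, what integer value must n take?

1

Balance the T exponent: (-1)·n from f, plus (-1) − 2·(-1) = 1 from the rest, must sum to zero.
−n + 1 = 0, so n = 1.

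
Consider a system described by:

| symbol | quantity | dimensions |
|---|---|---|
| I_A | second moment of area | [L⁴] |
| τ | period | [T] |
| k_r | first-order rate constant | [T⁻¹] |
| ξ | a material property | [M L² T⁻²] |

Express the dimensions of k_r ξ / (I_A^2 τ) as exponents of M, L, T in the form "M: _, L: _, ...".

Collect each base-dimension exponent across the product:
  M: −2·(0) − (0) + (0) + (1) = 1
  L: −2·(4) − (0) + (0) + (2) = -6
  T: −2·(0) − (1) + (-1) + (-2) = -4
So the dimensions are [M L⁻⁶ T⁻⁴].

M: 1, L: -6, T: -4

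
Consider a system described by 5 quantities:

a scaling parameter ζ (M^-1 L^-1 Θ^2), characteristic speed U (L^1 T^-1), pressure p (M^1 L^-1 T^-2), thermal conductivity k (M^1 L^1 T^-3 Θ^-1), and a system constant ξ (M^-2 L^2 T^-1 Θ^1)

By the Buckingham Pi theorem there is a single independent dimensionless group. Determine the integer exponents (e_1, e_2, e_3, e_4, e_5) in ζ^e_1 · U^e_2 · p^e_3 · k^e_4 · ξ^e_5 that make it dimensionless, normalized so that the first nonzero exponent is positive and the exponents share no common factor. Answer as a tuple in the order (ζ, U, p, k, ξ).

(2, -2, -3, 3, -1)

M: e_1·(-1) + e_2·(0) + e_3·(1) + e_4·(1) + e_5·(-2) = 0
L: e_1·(-1) + e_2·(1) + e_3·(-1) + e_4·(1) + e_5·(2) = 0
T: e_1·(0) + e_2·(-1) + e_3·(-2) + e_4·(-3) + e_5·(-1) = 0
Θ: e_1·(2) + e_2·(0) + e_3·(0) + e_4·(-1) + e_5·(1) = 0
Solving this homogeneous linear system for the smallest-integer solution (first nonzero entry positive) gives (2, -2, -3, 3, -1).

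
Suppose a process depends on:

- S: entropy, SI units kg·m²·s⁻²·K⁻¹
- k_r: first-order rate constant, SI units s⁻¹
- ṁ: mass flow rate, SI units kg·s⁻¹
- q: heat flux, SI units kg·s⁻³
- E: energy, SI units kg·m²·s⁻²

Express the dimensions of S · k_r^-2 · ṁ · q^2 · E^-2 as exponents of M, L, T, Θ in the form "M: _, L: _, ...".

Collect each base-dimension exponent across the product:
  M: (1) − 2·(0) + (1) + 2·(1) − 2·(1) = 2
  L: (2) − 2·(0) + (0) + 2·(0) − 2·(2) = -2
  T: (-2) − 2·(-1) + (-1) + 2·(-3) − 2·(-2) = -3
  Θ: (-1) − 2·(0) + (0) + 2·(0) − 2·(0) = -1
So the dimensions are [M² L⁻² T⁻³ Θ⁻¹].

M: 2, L: -2, T: -3, Θ: -1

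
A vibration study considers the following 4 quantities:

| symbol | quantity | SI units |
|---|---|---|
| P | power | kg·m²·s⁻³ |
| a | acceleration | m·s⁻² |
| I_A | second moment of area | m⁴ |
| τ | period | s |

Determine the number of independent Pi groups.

1

There are 4 variables and 3 base dimensions (M, L, T).
The dimension matrix has rank 3.
Independent dimensionless groups: 4 − 3 = 1.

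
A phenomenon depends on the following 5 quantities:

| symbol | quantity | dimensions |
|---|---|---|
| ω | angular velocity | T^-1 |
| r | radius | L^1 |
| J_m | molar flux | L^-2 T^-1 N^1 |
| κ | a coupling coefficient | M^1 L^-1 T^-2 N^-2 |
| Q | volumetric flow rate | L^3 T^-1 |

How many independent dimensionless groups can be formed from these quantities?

1

There are 5 variables and 4 base dimensions (M, L, T, N).
The dimension matrix has rank 4.
Independent dimensionless groups: 5 − 4 = 1.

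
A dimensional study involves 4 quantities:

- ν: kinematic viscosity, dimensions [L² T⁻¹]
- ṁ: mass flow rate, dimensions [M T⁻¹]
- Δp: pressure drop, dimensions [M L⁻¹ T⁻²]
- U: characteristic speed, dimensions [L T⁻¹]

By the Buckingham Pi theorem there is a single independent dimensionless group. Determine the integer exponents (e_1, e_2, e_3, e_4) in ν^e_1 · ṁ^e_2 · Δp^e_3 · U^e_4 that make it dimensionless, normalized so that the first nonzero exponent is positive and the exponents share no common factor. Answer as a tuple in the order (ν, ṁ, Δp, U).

M: e_1·(0) + e_2·(1) + e_3·(1) + e_4·(0) = 0
L: e_1·(2) + e_2·(0) + e_3·(-1) + e_4·(1) = 0
T: e_1·(-1) + e_2·(-1) + e_3·(-2) + e_4·(-1) = 0
Solving this homogeneous linear system for the smallest-integer solution (first nonzero entry positive) gives (2, -1, 1, -3).

(2, -1, 1, -3)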